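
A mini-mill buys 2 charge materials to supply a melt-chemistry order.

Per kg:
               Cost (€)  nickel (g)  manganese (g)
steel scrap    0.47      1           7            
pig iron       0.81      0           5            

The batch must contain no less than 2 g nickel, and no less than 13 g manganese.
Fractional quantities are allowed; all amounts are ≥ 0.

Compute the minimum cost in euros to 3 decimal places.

Set it up as a linear program. Let x1 = kg of steel scrap, x2 = kg of pig iron.
min 0.47x1 + 0.81x2 with:
  1x1 ≥ 2   (nickel)
  7x1 + 5x2 ≥ 13   (manganese)
  x1, x2 ≥ 0.
The cheapest feasible vertex uses only steel scrap; pig iron is not used. There the nickel constraint is tight.
Optimal quantities: steel scrap = 2 kg.
Cost = 0.47·2 = 0.94000.

€0.940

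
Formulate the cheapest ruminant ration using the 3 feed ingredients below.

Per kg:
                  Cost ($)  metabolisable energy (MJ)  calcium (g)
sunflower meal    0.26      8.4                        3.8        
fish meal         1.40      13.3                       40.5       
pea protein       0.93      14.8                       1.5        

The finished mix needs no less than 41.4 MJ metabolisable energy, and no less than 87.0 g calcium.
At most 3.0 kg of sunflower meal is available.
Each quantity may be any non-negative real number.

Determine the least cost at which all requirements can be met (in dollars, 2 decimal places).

Treat it as an LP. Let x1 = kg of sunflower meal, x2 = kg of fish meal, x3 = kg of pea protein.
min 0.26x1 + 1.4x2 + 0.93x3 with:
  8.4x1 + 13.3x2 + 14.8x3 ≥ 41.4   (metabolisable energy)
  3.8x1 + 40.5x2 + 1.5x3 ≥ 87   (calcium)
  x1 ≤ 3
  x1, x2, x3 ≥ 0.
The optimal basis is {sunflower meal, fish meal}; pea protein drops out. Binding constraints: metabolisable energy and calcium.
Solving gives x1 = 1.794, x2 = 1.98.
Hence cost = 0.26·1.794 + 1.4·1.98 = $3.2384.

$3.24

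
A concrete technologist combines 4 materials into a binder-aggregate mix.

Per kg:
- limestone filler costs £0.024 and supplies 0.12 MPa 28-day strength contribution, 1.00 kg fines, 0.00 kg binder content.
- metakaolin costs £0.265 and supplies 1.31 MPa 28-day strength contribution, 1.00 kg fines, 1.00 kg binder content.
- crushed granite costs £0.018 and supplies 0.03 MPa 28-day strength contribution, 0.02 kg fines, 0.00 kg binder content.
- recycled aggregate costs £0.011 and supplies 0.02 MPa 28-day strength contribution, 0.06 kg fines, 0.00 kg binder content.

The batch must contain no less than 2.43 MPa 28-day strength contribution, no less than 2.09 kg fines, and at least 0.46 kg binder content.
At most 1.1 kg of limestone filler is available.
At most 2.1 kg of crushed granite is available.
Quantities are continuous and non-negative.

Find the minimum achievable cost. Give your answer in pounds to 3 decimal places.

Let x1 = kg of limestone filler, x2 = kg of metakaolin, x3 = kg of crushed granite, x4 = kg of recycled aggregate.
min 0.024x1 + 0.265x2 + 0.018x3 + 0.011x4 subject to:
  0.12x1 + 1.31x2 + 0.03x3 + 0.02x4 ≥ 2.43   (28-day strength contribution)
  1x1 + 1x2 + 0.02x3 + 0.06x4 ≥ 2.09   (fines)
  1x2 ≥ 0.46   (binder content)
  x1 ≤ 1.1
  x3 ≤ 2.1
  x1, x2, x3, x4 ≥ 0.
At the optimum only limestone filler, metakaolin are positive (crushed granite, recycled aggregate = 0). There the 28-day strength contribution and the limestone filler cap constraints are tight.
That vertex is x1 = 1.1, x2 = 1.754.
Cost = 0.024·1.1 + 0.265·1.754 = 0.49121.

£0.491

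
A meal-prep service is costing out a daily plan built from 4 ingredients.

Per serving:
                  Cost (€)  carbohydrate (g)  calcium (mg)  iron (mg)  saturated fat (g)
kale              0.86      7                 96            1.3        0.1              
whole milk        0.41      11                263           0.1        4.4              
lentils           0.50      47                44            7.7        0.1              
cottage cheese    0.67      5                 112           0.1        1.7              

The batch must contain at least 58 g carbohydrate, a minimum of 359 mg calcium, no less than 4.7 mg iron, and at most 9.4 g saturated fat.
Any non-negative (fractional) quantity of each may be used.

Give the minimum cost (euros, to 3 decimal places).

€0.970

Treat it as an LP. Let x1 = servings of kale, x2 = servings of whole milk, x3 = servings of lentils, x4 = servings of cottage cheese.
Minimize 0.86x1 + 0.41x2 + 0.5x3 + 0.67x4 subject to:
  7x1 + 11x2 + 47x3 + 5x4 ≥ 58   (carbohydrate)
  96x1 + 263x2 + 44x3 + 112x4 ≥ 359   (calcium)
  1.3x1 + 0.1x2 + 7.7x3 + 0.1x4 ≥ 4.7   (iron)
  0.1x1 + 4.4x2 + 0.1x3 + 1.7x4 ≤ 9.4   (saturated fat)
  x1, x2, x3, x4 ≥ 0.
At the optimum only whole milk, lentils are positive (kale, cottage cheese = 0). The carbohydrate and calcium requirements are met with equality.
That vertex is x2 = 1.206, x3 = 0.9518.
Objective = 0.41·1.206 + 0.5·0.9518 = 0.97036.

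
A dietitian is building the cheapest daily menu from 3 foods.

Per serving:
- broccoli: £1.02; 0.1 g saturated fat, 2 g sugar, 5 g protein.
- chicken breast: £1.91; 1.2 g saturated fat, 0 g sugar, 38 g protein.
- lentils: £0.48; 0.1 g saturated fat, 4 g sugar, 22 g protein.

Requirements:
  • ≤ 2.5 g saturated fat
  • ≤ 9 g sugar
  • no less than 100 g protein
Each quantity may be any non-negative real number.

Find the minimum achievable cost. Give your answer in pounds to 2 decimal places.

Treat it as an LP. Let x1 = servings of broccoli, x2 = servings of chicken breast, x3 = servings of lentils.
Minimise 1.02x1 + 1.91x2 + 0.48x3 s.t.:
  0.1x1 + 1.2x2 + 0.1x3 ≤ 2.5   (saturated fat)
  2x1 + 4x3 ≤ 9   (sugar)
  5x1 + 38x2 + 22x3 ≥ 100   (protein)
  x1, x2, x3 ≥ 0.
At the optimum only chicken breast, lentils are positive (broccoli = 0). Binding constraints: sugar and protein.
Solving gives x2 = 1.329, x3 = 2.25.
Hence cost = 1.91·1.329 + 0.48·2.25 = £3.6184.

£3.62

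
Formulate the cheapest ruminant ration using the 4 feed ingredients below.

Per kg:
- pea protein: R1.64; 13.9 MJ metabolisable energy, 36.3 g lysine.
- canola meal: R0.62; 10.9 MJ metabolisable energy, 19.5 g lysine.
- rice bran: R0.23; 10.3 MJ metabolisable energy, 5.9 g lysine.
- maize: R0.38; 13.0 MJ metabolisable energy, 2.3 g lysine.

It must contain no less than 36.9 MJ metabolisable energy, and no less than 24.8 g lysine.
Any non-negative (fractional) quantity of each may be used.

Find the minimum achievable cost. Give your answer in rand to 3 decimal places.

R0.928

Let x1 = kg of pea protein, x2 = kg of canola meal, x3 = kg of rice bran, x4 = kg of maize.
Minimise 1.64x1 + 0.62x2 + 0.23x3 + 0.38x4 s.t.:
  13.9x1 + 10.9x2 + 10.3x3 + 13x4 ≥ 36.9   (metabolisable energy)
  36.3x1 + 19.5x2 + 5.9x3 + 2.3x4 ≥ 24.8   (lysine)
  x1, x2, x3, x4 ≥ 0.
At the optimum only canola meal, rice bran are positive (pea protein, maize = 0). The metabolisable energy and lysine requirements are met with equality.
Solving gives x2 = 0.2763, x3 = 3.29.
Cost = 0.62·0.2763 + 0.23·3.29 = 0.92801.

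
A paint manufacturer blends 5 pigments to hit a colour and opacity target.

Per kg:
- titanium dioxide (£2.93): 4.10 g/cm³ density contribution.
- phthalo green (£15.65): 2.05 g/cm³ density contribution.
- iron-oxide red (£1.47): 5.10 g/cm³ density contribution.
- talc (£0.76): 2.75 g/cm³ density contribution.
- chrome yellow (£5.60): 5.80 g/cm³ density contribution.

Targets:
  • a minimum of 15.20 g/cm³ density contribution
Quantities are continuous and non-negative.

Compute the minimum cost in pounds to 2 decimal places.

£4.20

This is a linear program. Let x1 = kg of titanium dioxide, x2 = kg of phthalo green, x3 = kg of iron-oxide red, x4 = kg of talc, x5 = kg of chrome yellow.
Minimize 2.93x1 + 15.65x2 + 1.47x3 + 0.76x4 + 5.6x5 s.t.:
  4.1x1 + 2.05x2 + 5.1x3 + 2.75x4 + 5.8x5 ≥ 15.2   (density contribution)
  x1, x2, x3, x4, x5 ≥ 0.
The cheapest feasible vertex uses only talc; titanium dioxide, phthalo green, iron-oxide red, chrome yellow are not used. The density contribution requirement is met with equality.
That vertex is x4 = 5.527.
Total cost: 0.76·5.527 = 4.2005.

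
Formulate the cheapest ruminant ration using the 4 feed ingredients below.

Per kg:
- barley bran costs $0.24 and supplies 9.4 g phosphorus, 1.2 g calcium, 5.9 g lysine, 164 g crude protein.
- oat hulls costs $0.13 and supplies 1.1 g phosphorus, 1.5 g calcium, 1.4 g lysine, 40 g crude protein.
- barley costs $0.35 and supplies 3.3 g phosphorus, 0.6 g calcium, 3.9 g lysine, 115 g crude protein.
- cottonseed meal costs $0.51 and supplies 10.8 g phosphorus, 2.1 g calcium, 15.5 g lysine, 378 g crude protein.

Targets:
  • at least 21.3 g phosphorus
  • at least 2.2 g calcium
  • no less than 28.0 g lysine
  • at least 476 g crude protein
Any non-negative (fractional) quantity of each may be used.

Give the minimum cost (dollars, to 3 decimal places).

$0.937

Set it up as a linear program. Let x1 = kg of barley bran, x2 = kg of oat hulls, x3 = kg of barley, x4 = kg of cottonseed meal.
Minimize 0.24x1 + 0.13x2 + 0.35x3 + 0.51x4 s.t.:
  9.4x1 + 1.1x2 + 3.3x3 + 10.8x4 ≥ 21.3   (phosphorus)
  1.2x1 + 1.5x2 + 0.6x3 + 2.1x4 ≥ 2.2   (calcium)
  5.9x1 + 1.4x2 + 3.9x3 + 15.5x4 ≥ 28   (lysine)
  164x1 + 40x2 + 115x3 + 378x4 ≥ 476   (crude protein)
  x1, x2, x3, x4 ≥ 0.
The cheapest feasible vertex uses only barley bran, cottonseed meal; oat hulls, barley are not used. There the phosphorus and lysine constraints are tight.
Solving gives x1 = 0.3385, x4 = 1.678.
Hence cost = 0.24·0.3385 + 0.51·1.678 = $0.93702.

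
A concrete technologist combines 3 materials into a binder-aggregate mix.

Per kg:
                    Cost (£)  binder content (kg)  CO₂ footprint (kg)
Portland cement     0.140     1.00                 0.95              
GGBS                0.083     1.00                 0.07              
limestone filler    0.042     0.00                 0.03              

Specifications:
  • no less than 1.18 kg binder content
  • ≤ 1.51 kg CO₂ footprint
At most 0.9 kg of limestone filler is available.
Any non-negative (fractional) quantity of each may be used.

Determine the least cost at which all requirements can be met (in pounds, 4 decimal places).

£0.0979

Treat it as an LP. Let x1 = kg of Portland cement, x2 = kg of GGBS, x3 = kg of limestone filler.
Minimise 0.14x1 + 0.083x2 + 0.042x3 subject to:
  1x1 + 1x2 ≥ 1.18   (binder content)
  0.95x1 + 0.07x2 + 0.03x3 ≤ 1.51   (CO₂ footprint)
  x3 ≤ 0.9
  x1, x2, x3 ≥ 0.
At the optimum only GGBS is positive (Portland cement, limestone filler = 0). The binder content requirement is met with equality.
So GGBS = 1.18 kg.
Cost = 0.083·1.18 = 0.097940.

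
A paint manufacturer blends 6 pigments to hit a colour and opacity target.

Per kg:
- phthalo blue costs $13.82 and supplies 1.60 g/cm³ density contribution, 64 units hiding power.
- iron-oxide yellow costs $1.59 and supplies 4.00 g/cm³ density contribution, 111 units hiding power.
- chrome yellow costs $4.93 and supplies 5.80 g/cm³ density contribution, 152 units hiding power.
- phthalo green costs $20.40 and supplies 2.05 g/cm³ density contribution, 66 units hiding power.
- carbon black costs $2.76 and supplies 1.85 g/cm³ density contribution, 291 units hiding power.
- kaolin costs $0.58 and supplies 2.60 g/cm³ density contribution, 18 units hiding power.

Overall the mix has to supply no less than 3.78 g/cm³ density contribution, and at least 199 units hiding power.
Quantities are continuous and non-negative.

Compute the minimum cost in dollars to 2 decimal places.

$2.30

Let x1 = kg of phthalo blue, x2 = kg of iron-oxide yellow, x3 = kg of chrome yellow, x4 = kg of phthalo green, x5 = kg of carbon black, x6 = kg of kaolin.
Minimize 13.82x1 + 1.59x2 + 4.93x3 + 20.4x4 + 2.76x5 + 0.58x6 subject to:
  1.6x1 + 4x2 + 5.8x3 + 2.05x4 + 1.85x5 + 2.6x6 ≥ 3.78   (density contribution)
  64x1 + 111x2 + 152x3 + 66x4 + 291x5 + 18x6 ≥ 199   (hiding power)
  x1, x2, x3, x4, x5, x6 ≥ 0.
The minimum-cost mix takes nothing from phthalo blue, chrome yellow, phthalo green, kaolin — only iron-oxide yellow, carbon black. The density contribution and hiding power requirements are met with equality.
So iron-oxide yellow = 0.7634 kg, carbon black = 0.3927 kg.
Total cost: 1.59·0.7634 + 2.76·0.3927 = 2.2977.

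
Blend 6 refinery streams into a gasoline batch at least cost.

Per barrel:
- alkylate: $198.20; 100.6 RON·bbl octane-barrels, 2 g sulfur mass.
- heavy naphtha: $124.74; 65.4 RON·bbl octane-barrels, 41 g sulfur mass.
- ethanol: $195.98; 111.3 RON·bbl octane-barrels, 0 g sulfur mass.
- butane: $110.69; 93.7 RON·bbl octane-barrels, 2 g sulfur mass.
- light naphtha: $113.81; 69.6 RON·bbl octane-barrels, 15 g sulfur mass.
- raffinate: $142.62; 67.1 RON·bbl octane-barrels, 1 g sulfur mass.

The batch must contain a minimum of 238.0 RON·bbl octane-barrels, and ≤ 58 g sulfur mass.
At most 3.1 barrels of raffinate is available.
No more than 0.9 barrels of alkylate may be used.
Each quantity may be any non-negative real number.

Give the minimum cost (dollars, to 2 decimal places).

This is a linear program. Let x1 = barrels of alkylate, x2 = barrels of heavy naphtha, x3 = barrels of ethanol, x4 = barrels of butane, x5 = barrels of light naphtha, x6 = barrels of raffinate.
Minimise 198.2x1 + 124.74x2 + 195.98x3 + 110.69x4 + 113.81x5 + 142.62x6 s.t.:
  100.6x1 + 65.4x2 + 111.3x3 + 93.7x4 + 69.6x5 + 67.1x6 ≥ 238   (octane-barrels)
  2x1 + 41x2 + 2x4 + 15x5 + 1x6 ≤ 58   (sulfur mass)
  x6 ≤ 3.1
  x1 ≤ 0.9
  x1, x2, x3, x4, x5, x6 ≥ 0.
The minimum-cost mix takes nothing from alkylate, heavy naphtha, ethanol, light naphtha, raffinate — only butane. Binding constraint: octane-barrels.
Solving gives x4 = 2.54.
Total cost: 110.69·2.54 = 281.1526.

$281.15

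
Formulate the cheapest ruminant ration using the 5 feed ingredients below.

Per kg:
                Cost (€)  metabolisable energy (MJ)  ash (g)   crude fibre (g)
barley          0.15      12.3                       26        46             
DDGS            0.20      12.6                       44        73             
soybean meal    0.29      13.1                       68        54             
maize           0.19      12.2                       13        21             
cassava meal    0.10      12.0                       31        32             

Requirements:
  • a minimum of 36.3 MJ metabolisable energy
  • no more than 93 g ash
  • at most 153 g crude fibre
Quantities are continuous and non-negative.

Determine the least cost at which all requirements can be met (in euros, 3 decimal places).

Let x1 = kg of barley, x2 = kg of DDGS, x3 = kg of soybean meal, x4 = kg of maize, x5 = kg of cassava meal.
min 0.15x1 + 0.2x2 + 0.29x3 + 0.19x4 + 0.1x5 subject to:
  12.3x1 + 12.6x2 + 13.1x3 + 12.2x4 + 12x5 ≥ 36.3   (metabolisable energy)
  26x1 + 44x2 + 68x3 + 13x4 + 31x5 ≤ 93   (ash)
  46x1 + 73x2 + 54x3 + 21x4 + 32x5 ≤ 153   (crude fibre)
  x1, x2, x3, x4, x5 ≥ 0.
The minimum-cost mix takes nothing from barley, DDGS, soybean meal — only maize, cassava meal. The metabolisable energy and ash requirements are met with equality.
That vertex is x4 = 0.04185, x5 = 2.982.
Objective = 0.19·0.04185 + 0.1·2.982 = 0.30615.

€0.306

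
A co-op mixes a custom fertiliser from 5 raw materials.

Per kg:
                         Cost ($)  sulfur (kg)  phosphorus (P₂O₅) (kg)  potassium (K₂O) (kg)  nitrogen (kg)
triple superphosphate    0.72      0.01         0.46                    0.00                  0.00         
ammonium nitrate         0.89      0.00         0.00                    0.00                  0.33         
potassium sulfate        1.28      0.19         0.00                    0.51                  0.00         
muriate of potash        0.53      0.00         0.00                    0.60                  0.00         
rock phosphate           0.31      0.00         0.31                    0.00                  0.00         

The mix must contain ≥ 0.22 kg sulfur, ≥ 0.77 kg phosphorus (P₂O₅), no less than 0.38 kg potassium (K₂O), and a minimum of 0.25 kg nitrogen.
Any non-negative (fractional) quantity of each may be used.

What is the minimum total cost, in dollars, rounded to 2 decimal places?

Set it up as a linear program. Let x1 = kg of triple superphosphate, x2 = kg of ammonium nitrate, x3 = kg of potassium sulfate, x4 = kg of muriate of potash, x5 = kg of rock phosphate.
Minimise 0.72x1 + 0.89x2 + 1.28x3 + 0.53x4 + 0.31x5 s.t.:
  0.01x1 + 0.19x3 ≥ 0.22   (sulfur)
  0.46x1 + 0.31x5 ≥ 0.77   (phosphorus (P₂O₅))
  0.51x3 + 0.6x4 ≥ 0.38   (potassium (K₂O))
  0.33x2 ≥ 0.25   (nitrogen)
  x1, x2, x3, x4, x5 ≥ 0.
The optimal basis is {ammonium nitrate, potassium sulfate, rock phosphate}; triple superphosphate, muriate of potash drop out. There the sulfur, phosphorus (P₂O₅), nitrogen constraints are tight.
Optimal quantities: ammonium nitrate = 0.7576 kg, potassium sulfate = 1.158 kg, rock phosphate = 2.484 kg.
Hence cost = 0.89·0.7576 + 1.28·1.158 + 0.31·2.484 = $2.9265.

$2.93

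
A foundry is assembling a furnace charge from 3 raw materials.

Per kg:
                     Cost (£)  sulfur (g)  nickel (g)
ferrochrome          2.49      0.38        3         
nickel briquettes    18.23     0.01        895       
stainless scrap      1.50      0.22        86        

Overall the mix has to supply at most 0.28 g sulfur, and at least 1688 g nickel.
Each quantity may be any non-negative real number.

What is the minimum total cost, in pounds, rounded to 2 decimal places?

£34.08

This is a linear program. Let x1 = kg of ferrochrome, x2 = kg of nickel briquettes, x3 = kg of stainless scrap.
Minimize 2.49x1 + 18.23x2 + 1.5x3 s.t.:
  0.38x1 + 0.01x2 + 0.22x3 ≤ 0.28   (sulfur)
  3x1 + 895x2 + 86x3 ≥ 1688   (nickel)
  x1, x2, x3 ≥ 0.
At the optimum only nickel briquettes, stainless scrap are positive (ferrochrome = 0). There the sulfur and nickel constraints are tight.
That vertex is x2 = 1.7715, x3 = 1.1922.
Total cost: 18.23·1.7715 + 1.5·1.1922 = 34.0827.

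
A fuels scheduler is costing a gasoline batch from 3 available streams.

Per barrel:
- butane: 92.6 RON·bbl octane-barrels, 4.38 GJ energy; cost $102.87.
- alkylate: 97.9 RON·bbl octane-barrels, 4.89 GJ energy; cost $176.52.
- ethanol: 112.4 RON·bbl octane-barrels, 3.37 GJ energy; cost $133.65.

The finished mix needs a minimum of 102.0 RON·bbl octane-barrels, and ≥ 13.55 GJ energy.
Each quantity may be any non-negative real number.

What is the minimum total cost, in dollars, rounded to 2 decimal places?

$318.24

This is a linear program. Let x1 = barrels of butane, x2 = barrels of alkylate, x3 = barrels of ethanol.
min 102.87x1 + 176.52x2 + 133.65x3 subject to:
  92.6x1 + 97.9x2 + 112.4x3 ≥ 102   (octane-barrels)
  4.38x1 + 4.89x2 + 3.37x3 ≥ 13.55   (energy)
  x1, x2, x3 ≥ 0.
The optimal basis is {butane}; alkylate, ethanol drop out. Binding constraint: energy.
Optimal quantities: butane = 3.0936 barrels.
Cost = 102.87·3.0936 = 318.2386.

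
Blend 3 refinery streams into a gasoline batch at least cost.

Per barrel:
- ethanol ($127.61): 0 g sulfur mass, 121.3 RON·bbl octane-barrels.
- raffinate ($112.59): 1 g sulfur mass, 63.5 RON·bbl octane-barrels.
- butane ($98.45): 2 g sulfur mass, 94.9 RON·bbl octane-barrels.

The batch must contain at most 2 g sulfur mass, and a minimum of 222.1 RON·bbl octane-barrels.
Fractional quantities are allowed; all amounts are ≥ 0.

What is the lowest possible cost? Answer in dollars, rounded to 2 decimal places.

Set it up as a linear program. Let x1 = barrels of ethanol, x2 = barrels of raffinate, x3 = barrels of butane.
min 127.61x1 + 112.59x2 + 98.45x3 s.t.:
  1x2 + 2x3 ≤ 2   (sulfur mass)
  121.3x1 + 63.5x2 + 94.9x3 ≥ 222.1   (octane-barrels)
  x1, x2, x3 ≥ 0.
The cheapest feasible vertex uses only ethanol, butane; raffinate is not used. Binding constraints: sulfur mass and octane-barrels.
Optimal quantities: ethanol = 1.04864 barrels, butane = 1 barrel.
Cost = 127.61·1.04864 + 98.45·1 = 232.2670.

$232.27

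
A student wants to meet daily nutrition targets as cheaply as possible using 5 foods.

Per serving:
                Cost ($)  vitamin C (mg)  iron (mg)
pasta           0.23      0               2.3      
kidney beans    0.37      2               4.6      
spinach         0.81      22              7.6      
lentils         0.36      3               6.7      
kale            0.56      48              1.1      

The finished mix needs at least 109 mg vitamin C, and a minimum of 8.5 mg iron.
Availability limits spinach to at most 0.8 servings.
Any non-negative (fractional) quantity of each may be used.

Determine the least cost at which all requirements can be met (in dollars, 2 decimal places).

$1.57

This is a linear program. Let x1 = servings of pasta, x2 = servings of kidney beans, x3 = servings of spinach, x4 = servings of lentils, x5 = servings of kale.
Minimize 0.23x1 + 0.37x2 + 0.81x3 + 0.36x4 + 0.56x5 s.t.:
  2x2 + 22x3 + 3x4 + 48x5 ≥ 109   (vitamin C)
  2.3x1 + 4.6x2 + 7.6x3 + 6.7x4 + 1.1x5 ≥ 8.5   (iron)
  x3 ≤ 0.8
  x1, x2, x3, x4, x5 ≥ 0.
At the optimum only lentils, kale are positive (pasta, kidney beans, spinach = 0). There the vitamin C and iron constraints are tight.
Optimal quantities: lentils = 0.9051 servings, kale = 2.214 servings.
Hence cost = 0.36·0.9051 + 0.56·2.214 = $1.5657.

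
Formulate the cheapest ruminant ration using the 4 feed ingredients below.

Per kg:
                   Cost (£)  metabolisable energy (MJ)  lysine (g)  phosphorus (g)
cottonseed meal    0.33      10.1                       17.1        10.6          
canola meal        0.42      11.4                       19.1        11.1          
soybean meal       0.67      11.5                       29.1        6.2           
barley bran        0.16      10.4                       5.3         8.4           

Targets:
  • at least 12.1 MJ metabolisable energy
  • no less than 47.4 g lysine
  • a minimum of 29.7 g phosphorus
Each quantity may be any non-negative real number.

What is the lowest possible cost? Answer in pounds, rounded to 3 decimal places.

Let x1 = kg of cottonseed meal, x2 = kg of canola meal, x3 = kg of soybean meal, x4 = kg of barley bran.
min 0.33x1 + 0.42x2 + 0.67x3 + 0.16x4 subject to:
  10.1x1 + 11.4x2 + 11.5x3 + 10.4x4 ≥ 12.1   (metabolisable energy)
  17.1x1 + 19.1x2 + 29.1x3 + 5.3x4 ≥ 47.4   (lysine)
  10.6x1 + 11.1x2 + 6.2x3 + 8.4x4 ≥ 29.7   (phosphorus)
  x1, x2, x3, x4 ≥ 0.
The optimal basis is {cottonseed meal, barley bran}; canola meal, soybean meal drop out. Binding constraints: lysine and phosphorus.
Optimal quantities: cottonseed meal = 2.753 kg, barley bran = 0.06209 kg.
Hence cost = 0.33·2.753 + 0.16·0.06209 = £0.91842.

£0.918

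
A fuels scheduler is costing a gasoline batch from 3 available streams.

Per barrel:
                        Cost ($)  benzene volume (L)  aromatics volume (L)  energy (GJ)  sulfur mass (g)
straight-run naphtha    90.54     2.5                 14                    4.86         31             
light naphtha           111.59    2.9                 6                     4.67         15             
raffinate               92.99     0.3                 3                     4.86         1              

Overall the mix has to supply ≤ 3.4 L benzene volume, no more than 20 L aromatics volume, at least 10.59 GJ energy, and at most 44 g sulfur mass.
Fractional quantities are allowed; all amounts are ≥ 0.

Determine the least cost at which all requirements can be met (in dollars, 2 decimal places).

$199.63

Treat it as an LP. Let x1 = barrels of straight-run naphtha, x2 = barrels of light naphtha, x3 = barrels of raffinate.
Minimize 90.54x1 + 111.59x2 + 92.99x3 subject to:
  2.5x1 + 2.9x2 + 0.3x3 ≤ 3.4   (benzene volume)
  14x1 + 6x2 + 3x3 ≤ 20   (aromatics volume)
  4.86x1 + 4.67x2 + 4.86x3 ≥ 10.59   (energy)
  31x1 + 15x2 + 1x3 ≤ 44   (sulfur mass)
  x1, x2, x3 ≥ 0.
The optimal basis is {straight-run naphtha, raffinate}; light naphtha drops out. There the aromatics volume and energy constraints are tight.
Solving gives x1 = 1.2239, x3 = 0.95511.
Objective = 90.54·1.2239 + 92.99·0.95511 = 199.6276.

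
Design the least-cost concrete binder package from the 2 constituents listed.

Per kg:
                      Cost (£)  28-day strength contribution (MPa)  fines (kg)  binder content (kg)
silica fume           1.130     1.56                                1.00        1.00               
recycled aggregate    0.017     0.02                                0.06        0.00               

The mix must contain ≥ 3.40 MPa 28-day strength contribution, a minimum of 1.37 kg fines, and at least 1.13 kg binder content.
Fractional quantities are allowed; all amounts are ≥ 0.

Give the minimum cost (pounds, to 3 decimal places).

£2.463

Let x1 = kg of silica fume, x2 = kg of recycled aggregate.
Minimise 1.13x1 + 0.017x2 s.t.:
  1.56x1 + 0.02x2 ≥ 3.4   (28-day strength contribution)
  1x1 + 0.06x2 ≥ 1.37   (fines)
  1x1 ≥ 1.13   (binder content)
  x1, x2 ≥ 0.
The cheapest feasible vertex uses only silica fume; recycled aggregate is not used. There the 28-day strength contribution constraint is tight.
That vertex is x1 = 2.1795.
Objective = 1.13·2.1795 = 2.46284.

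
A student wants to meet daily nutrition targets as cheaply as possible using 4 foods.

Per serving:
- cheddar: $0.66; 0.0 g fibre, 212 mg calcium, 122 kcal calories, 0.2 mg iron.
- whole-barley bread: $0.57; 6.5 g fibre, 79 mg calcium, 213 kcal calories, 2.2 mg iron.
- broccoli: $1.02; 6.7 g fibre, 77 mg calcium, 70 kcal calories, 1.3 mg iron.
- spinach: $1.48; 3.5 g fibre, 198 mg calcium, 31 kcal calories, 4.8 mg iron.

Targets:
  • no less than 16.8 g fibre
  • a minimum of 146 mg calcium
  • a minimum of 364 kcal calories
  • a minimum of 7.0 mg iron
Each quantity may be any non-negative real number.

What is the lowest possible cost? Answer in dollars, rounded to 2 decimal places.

$1.81

Let x1 = servings of cheddar, x2 = servings of whole-barley bread, x3 = servings of broccoli, x4 = servings of spinach.
Minimise 0.66x1 + 0.57x2 + 1.02x3 + 1.48x4 subject to:
  6.5x2 + 6.7x3 + 3.5x4 ≥ 16.8   (fibre)
  212x1 + 79x2 + 77x3 + 198x4 ≥ 146   (calcium)
  122x1 + 213x2 + 70x3 + 31x4 ≥ 364   (calories)
  0.2x1 + 2.2x2 + 1.3x3 + 4.8x4 ≥ 7   (iron)
  x1, x2, x3, x4 ≥ 0.
The cheapest feasible vertex uses only whole-barley bread; cheddar, broccoli, spinach are not used. Binding constraint: iron.
Solving gives x2 = 3.182.
Total cost: 0.57·3.182 = 1.8137.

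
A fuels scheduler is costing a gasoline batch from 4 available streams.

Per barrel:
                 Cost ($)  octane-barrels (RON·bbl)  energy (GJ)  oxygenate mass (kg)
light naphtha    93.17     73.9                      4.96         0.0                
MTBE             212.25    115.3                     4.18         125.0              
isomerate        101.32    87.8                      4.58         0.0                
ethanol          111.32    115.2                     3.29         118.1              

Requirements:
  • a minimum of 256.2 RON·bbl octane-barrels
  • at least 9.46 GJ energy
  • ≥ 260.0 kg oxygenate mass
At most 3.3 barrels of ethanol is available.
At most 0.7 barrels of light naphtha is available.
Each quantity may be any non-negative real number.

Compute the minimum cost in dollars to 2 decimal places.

$286.72

Let x1 = barrels of light naphtha, x2 = barrels of MTBE, x3 = barrels of isomerate, x4 = barrels of ethanol.
min 93.17x1 + 212.25x2 + 101.32x3 + 111.32x4 subject to:
  73.9x1 + 115.3x2 + 87.8x3 + 115.2x4 ≥ 256.2   (octane-barrels)
  4.96x1 + 4.18x2 + 4.58x3 + 3.29x4 ≥ 9.46   (energy)
  125x2 + 118.1x4 ≥ 260   (oxygenate mass)
  x4 ≤ 3.3
  x1 ≤ 0.7
  x1, x2, x3, x4 ≥ 0.
The optimal basis is {light naphtha, ethanol}; MTBE, isomerate drop out. There the energy and oxygenate mass constraints are tight.
Optimal quantities: light naphtha = 0.44697 barrels, ethanol = 2.2015 barrels.
Hence cost = 93.17·0.44697 + 111.32·2.2015 = $286.7152.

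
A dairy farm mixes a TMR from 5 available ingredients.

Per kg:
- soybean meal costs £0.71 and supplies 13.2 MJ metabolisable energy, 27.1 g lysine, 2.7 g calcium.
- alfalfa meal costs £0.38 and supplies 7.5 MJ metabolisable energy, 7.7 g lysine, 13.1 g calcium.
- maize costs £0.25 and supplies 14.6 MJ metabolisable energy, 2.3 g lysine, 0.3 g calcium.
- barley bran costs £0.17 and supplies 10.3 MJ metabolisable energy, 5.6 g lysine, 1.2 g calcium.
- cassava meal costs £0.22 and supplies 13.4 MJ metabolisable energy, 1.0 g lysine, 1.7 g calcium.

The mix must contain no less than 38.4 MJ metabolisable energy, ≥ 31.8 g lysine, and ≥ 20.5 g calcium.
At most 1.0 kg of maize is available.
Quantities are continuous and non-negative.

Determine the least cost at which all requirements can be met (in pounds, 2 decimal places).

Let x1 = kg of soybean meal, x2 = kg of alfalfa meal, x3 = kg of maize, x4 = kg of barley bran, x5 = kg of cassava meal.
Minimise 0.71x1 + 0.38x2 + 0.25x3 + 0.17x4 + 0.22x5 subject to:
  13.2x1 + 7.5x2 + 14.6x3 + 10.3x4 + 13.4x5 ≥ 38.4   (metabolisable energy)
  27.1x1 + 7.7x2 + 2.3x3 + 5.6x4 + 1x5 ≥ 31.8   (lysine)
  2.7x1 + 13.1x2 + 0.3x3 + 1.2x4 + 1.7x5 ≥ 20.5   (calcium)
  x3 ≤ 1
  x1, x2, x3, x4, x5 ≥ 0.
At the optimum only soybean meal, alfalfa meal, barley bran are positive (maize, cassava meal = 0). The metabolisable energy, lysine, calcium requirements are met with equality.
So soybean meal = 0.3153 kg, alfalfa meal = 1.281 kg, barley bran = 2.391 kg.
Objective = 0.71·0.3153 + 0.38·1.281 + 0.17·2.391 = 1.1171.

£1.12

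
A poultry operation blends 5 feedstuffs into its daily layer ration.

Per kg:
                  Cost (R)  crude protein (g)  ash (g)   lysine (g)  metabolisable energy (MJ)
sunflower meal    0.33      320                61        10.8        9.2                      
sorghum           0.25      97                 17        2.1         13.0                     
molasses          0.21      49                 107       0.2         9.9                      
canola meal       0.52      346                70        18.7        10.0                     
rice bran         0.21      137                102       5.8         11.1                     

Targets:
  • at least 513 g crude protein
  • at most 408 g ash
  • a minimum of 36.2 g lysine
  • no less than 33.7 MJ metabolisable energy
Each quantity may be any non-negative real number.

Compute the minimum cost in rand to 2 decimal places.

Let x1 = kg of sunflower meal, x2 = kg of sorghum, x3 = kg of molasses, x4 = kg of canola meal, x5 = kg of rice bran.
min 0.33x1 + 0.25x2 + 0.21x3 + 0.52x4 + 0.21x5 with:
  320x1 + 97x2 + 49x3 + 346x4 + 137x5 ≥ 513   (crude protein)
  61x1 + 17x2 + 107x3 + 70x4 + 102x5 ≤ 408   (ash)
  10.8x1 + 2.1x2 + 0.2x3 + 18.7x4 + 5.8x5 ≥ 36.2   (lysine)
  9.2x1 + 13x2 + 9.9x3 + 10x4 + 11.1x5 ≥ 33.7   (metabolisable energy)
  x1, x2, x3, x4, x5 ≥ 0.
The cheapest feasible vertex uses only canola meal, rice bran; sunflower meal, sorghum, molasses are not used. The lysine and metabolisable energy requirements are met with equality.
That vertex is x4 = 1.38, x5 = 1.793.
Cost = 0.52·1.38 + 0.21·1.793 = 1.0941.

R1.09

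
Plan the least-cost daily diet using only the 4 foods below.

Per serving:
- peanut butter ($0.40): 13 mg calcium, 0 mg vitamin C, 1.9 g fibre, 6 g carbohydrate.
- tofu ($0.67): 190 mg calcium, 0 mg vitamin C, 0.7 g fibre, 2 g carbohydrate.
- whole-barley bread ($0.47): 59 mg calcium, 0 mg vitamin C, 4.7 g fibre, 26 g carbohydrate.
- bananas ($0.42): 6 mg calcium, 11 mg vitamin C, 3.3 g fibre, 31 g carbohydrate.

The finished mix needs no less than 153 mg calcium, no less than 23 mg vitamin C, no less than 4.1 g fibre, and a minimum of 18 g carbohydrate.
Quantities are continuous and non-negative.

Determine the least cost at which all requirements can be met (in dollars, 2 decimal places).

Set it up as a linear program. Let x1 = servings of peanut butter, x2 = servings of tofu, x3 = servings of whole-barley bread, x4 = servings of bananas.
Minimise 0.4x1 + 0.67x2 + 0.47x3 + 0.42x4 subject to:
  13x1 + 190x2 + 59x3 + 6x4 ≥ 153   (calcium)
  11x4 ≥ 23   (vitamin C)
  1.9x1 + 0.7x2 + 4.7x3 + 3.3x4 ≥ 4.1   (fibre)
  6x1 + 2x2 + 26x3 + 31x4 ≥ 18   (carbohydrate)
  x1, x2, x3, x4 ≥ 0.
The minimum-cost mix takes nothing from peanut butter, whole-barley bread — only tofu, bananas. There the calcium and vitamin C constraints are tight.
That vertex is x2 = 0.7392, x4 = 2.091.
Hence cost = 0.67·0.7392 + 0.42·2.091 = $1.3735.

$1.37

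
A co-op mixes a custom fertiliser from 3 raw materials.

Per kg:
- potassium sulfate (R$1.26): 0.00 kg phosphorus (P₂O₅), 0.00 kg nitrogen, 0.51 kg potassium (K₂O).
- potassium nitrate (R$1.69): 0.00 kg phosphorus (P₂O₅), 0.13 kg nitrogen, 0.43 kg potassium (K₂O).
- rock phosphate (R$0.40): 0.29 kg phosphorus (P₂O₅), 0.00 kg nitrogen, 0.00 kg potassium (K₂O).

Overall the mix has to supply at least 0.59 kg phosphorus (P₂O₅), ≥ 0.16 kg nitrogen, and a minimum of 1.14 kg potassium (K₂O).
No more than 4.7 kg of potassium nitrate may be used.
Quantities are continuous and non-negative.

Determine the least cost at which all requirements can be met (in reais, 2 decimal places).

Let x1 = kg of potassium sulfate, x2 = kg of potassium nitrate, x3 = kg of rock phosphate.
Minimize 1.26x1 + 1.69x2 + 0.4x3 with:
  0.29x3 ≥ 0.59   (phosphorus (P₂O₅))
  0.13x2 ≥ 0.16   (nitrogen)
  0.51x1 + 0.43x2 ≥ 1.14   (potassium (K₂O))
  x2 ≤ 4.7
  x1, x2, x3 ≥ 0.
The optimal mix uses every input. There the phosphorus (P₂O₅), nitrogen, potassium (K₂O) constraints are tight.
So potassium sulfate = 1.198 kg, potassium nitrate = 1.231 kg, rock phosphate = 2.034 kg.
Total cost: 1.26·1.198 + 1.69·1.231 + 0.4·2.034 = 4.4035.

R$4.40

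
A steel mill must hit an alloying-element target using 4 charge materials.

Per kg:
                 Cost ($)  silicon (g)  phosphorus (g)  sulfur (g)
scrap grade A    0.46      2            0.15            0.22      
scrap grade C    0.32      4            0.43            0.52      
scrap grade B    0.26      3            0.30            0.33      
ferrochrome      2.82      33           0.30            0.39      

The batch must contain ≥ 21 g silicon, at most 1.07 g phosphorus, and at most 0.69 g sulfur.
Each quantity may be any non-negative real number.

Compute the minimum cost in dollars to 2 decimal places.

$1.77

This is a linear program. Let x1 = kg of scrap grade A, x2 = kg of scrap grade C, x3 = kg of scrap grade B, x4 = kg of ferrochrome.
Minimise 0.46x1 + 0.32x2 + 0.26x3 + 2.82x4 with:
  2x1 + 4x2 + 3x3 + 33x4 ≥ 21   (silicon)
  0.15x1 + 0.43x2 + 0.3x3 + 0.3x4 ≤ 1.07   (phosphorus)
  0.22x1 + 0.52x2 + 0.33x3 + 0.39x4 ≤ 0.69   (sulfur)
  x1, x2, x3, x4 ≥ 0.
The minimum-cost mix takes nothing from scrap grade A, scrap grade B — only scrap grade C, ferrochrome. The silicon and sulfur requirements are met with equality.
So scrap grade C = 0.9346 kg, ferrochrome = 0.5231 kg.
Objective = 0.32·0.9346 + 2.82·0.5231 = 1.7742.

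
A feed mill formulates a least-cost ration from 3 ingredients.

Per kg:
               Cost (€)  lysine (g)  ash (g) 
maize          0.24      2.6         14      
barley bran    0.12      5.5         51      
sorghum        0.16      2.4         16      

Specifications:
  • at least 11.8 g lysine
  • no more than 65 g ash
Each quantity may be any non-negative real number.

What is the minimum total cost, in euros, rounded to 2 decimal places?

€1.06

Treat it as an LP. Let x1 = kg of maize, x2 = kg of barley bran, x3 = kg of sorghum.
Minimize 0.24x1 + 0.12x2 + 0.16x3 subject to:
  2.6x1 + 5.5x2 + 2.4x3 ≥ 11.8   (lysine)
  14x1 + 51x2 + 16x3 ≤ 65   (ash)
  x1, x2, x3 ≥ 0.
The cheapest feasible vertex uses only maize, sorghum; barley bran is not used. There the lysine and ash constraints are tight.
Solving gives x1 = 4.1, x3 = 0.475.
Cost = 0.24·4.1 + 0.16·0.475 = 1.0600.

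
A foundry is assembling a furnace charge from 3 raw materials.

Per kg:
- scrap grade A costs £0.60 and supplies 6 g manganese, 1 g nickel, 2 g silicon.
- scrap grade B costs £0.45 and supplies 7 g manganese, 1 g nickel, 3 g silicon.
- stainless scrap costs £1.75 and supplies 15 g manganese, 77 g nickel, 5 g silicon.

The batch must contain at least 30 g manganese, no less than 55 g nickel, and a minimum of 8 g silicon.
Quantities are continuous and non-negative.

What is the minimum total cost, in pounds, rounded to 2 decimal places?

Let x1 = kg of scrap grade A, x2 = kg of scrap grade B, x3 = kg of stainless scrap.
Minimize 0.6x1 + 0.45x2 + 1.75x3 subject to:
  6x1 + 7x2 + 15x3 ≥ 30   (manganese)
  1x1 + 1x2 + 77x3 ≥ 55   (nickel)
  2x1 + 3x2 + 5x3 ≥ 8   (silicon)
  x1, x2, x3 ≥ 0.
The optimal basis is {scrap grade B, stainless scrap}; scrap grade A drops out. Binding constraints: manganese and nickel.
That vertex is x2 = 2.834, x3 = 0.6775.
Hence cost = 0.45·2.834 + 1.75·0.6775 = £2.4609.

£2.46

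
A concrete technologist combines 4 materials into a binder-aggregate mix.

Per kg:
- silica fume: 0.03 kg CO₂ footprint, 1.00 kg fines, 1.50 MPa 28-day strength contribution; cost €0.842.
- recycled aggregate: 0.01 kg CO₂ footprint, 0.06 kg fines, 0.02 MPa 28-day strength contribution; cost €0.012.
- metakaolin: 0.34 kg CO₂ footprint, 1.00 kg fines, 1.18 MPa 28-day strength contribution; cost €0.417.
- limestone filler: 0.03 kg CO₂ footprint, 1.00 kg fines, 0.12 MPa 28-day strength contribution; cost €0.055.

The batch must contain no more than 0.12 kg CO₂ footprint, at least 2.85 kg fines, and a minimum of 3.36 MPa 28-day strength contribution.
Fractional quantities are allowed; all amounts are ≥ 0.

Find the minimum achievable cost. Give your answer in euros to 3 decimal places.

Let x1 = kg of silica fume, x2 = kg of recycled aggregate, x3 = kg of metakaolin, x4 = kg of limestone filler.
Minimise 0.842x1 + 0.012x2 + 0.417x3 + 0.055x4 subject to:
  0.03x1 + 0.01x2 + 0.34x3 + 0.03x4 ≤ 0.12   (CO₂ footprint)
  1x1 + 0.06x2 + 1x3 + 1x4 ≥ 2.85   (fines)
  1.5x1 + 0.02x2 + 1.18x3 + 0.12x4 ≥ 3.36   (28-day strength contribution)
  x1, x2, x3, x4 ≥ 0.
The minimum-cost mix takes nothing from recycled aggregate — only silica fume, metakaolin, limestone filler. There the CO₂ footprint, fines, 28-day strength contribution constraints are tight.
That vertex is x1 = 2.101, x3 = 0.1113, x4 = 0.6372.
Objective = 0.842·2.101 + 0.417·0.1113 + 0.055·0.6372 = 1.8505001.

€1.851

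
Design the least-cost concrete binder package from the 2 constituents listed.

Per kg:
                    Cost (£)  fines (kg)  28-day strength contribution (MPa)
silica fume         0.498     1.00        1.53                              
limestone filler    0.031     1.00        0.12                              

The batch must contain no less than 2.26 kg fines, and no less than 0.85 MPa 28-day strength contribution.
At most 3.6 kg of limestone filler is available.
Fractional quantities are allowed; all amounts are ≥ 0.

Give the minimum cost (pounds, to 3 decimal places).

£0.248

Set it up as a linear program. Let x1 = kg of silica fume, x2 = kg of limestone filler.
Minimize 0.498x1 + 0.031x2 s.t.:
  1x1 + 1x2 ≥ 2.26   (fines)
  1.53x1 + 0.12x2 ≥ 0.85   (28-day strength contribution)
  x2 ≤ 3.6
  x1, x2 ≥ 0.
Both inputs are positive at the optimum. The 28-day strength contribution and the limestone filler cap requirements are met with equality.
That vertex is x1 = 0.2732, x2 = 3.6.
Total cost: 0.498·0.2732 + 0.031·3.6 = 0.24765.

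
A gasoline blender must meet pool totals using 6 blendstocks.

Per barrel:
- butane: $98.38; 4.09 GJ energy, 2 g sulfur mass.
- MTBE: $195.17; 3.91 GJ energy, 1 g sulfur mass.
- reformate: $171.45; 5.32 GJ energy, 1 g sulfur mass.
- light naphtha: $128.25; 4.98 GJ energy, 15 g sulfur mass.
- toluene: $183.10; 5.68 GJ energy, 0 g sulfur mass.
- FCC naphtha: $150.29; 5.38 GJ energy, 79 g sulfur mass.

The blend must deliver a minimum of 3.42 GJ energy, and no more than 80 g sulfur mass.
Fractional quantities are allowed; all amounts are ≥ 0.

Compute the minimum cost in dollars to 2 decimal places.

$82.26

Let x1 = barrels of butane, x2 = barrels of MTBE, x3 = barrels of reformate, x4 = barrels of light naphtha, x5 = barrels of toluene, x6 = barrels of FCC naphtha.
Minimise 98.38x1 + 195.17x2 + 171.45x3 + 128.25x4 + 183.1x5 + 150.29x6 subject to:
  4.09x1 + 3.91x2 + 5.32x3 + 4.98x4 + 5.68x5 + 5.38x6 ≥ 3.42   (energy)
  2x1 + 1x2 + 1x3 + 15x4 + 79x6 ≤ 80   (sulfur mass)
  x1, x2, x3, x4, x5, x6 ≥ 0.
The minimum-cost mix takes nothing from MTBE, reformate, light naphtha, toluene, FCC naphtha — only butane. The energy requirement is met with equality.
Solving gives x1 = 0.83619.
Objective = 98.38·0.83619 = 82.2644.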